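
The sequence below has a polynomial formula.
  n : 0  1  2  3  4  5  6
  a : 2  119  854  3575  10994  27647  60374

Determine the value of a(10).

117, 735, 2721, 7419, 16653, 32727
618, 1986, 4698, 9234, 16074
1368, 2712, 4536, 6840
1344, 1824, 2304
480, 480
Fifth differences constant at 480.
2304 + 480 = 2784;  6840 + 2784 = 9624;  16074 + 9624 = 25698;  32727 + 25698 = 58425;  60374 + 58425 = 118799
2784 + 480 = 3264;  9624 + 3264 = 12888;  25698 + 12888 = 38586;  58425 + 38586 = 97011;  118799 + 97011 = 215810
3264 + 480 = 3744;  12888 + 3744 = 16632;  38586 + 16632 = 55218;  97011 + 55218 = 152229;  215810 + 152229 = 368039
3744 + 480 = 4224;  16632 + 4224 = 20856;  55218 + 20856 = 76074;  152229 + 76074 = 228303;  368039 + 228303 = 596342

596342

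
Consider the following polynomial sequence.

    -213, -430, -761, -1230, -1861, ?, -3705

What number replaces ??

Using the first 5 terms:
D1: -217  -331  -469  -631
D2: -114  -138  -162
D3: -24  -24
Constant third difference = -24.
Extend forward: -162 − 24 = -186;  -631 − 186 = -817;  -1861 − 817 = -2678

-2678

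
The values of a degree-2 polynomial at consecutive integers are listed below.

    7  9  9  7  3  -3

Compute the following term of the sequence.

-11

D1: 2, 0, -2, -4, -6
D2: -2, -2, -2, -2
Second differences constant at -2.
-6 − 2 = -8;  -3 − 8 = -11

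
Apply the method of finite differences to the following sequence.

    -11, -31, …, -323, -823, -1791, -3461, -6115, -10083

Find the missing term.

-105

Using the last 6 terms:
Δ: -500, -968, -1670, -2654, -3968
Δ²: -468, -702, -984, -1314
Δ³: -234, -282, -330
Δ⁴: -48, -48
Constant fourth difference = -48.
Extend backward: -234 + 48 = -186;  -468 + 186 = -282;  -500 + 282 = -218;  -323 + 218 = -105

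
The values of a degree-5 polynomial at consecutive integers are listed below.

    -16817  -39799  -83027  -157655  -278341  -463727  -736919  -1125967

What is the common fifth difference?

-480

D1: -22982, -43228, -74628, -120686, -185386, -273192, -389048
D2: -20246, -31400, -46058, -64700, -87806, -115856
D3: -11154, -14658, -18642, -23106, -28050
D4: -3504, -3984, -4464, -4944
D5: -480, -480, -480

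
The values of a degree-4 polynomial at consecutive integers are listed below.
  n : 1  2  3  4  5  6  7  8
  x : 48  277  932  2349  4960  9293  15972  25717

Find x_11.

First differences: 229 , 655 , 1417 , 2611 , 4333 , 6679 , 9745
Second differences: 426 , 762 , 1194 , 1722 , 2346 , 3066
Third differences: 336 , 432 , 528 , 624 , 720
Fourth differences: 96 , 96 , 96 , 96
Fourth differences constant at 96.
720 + 96 = 816;  3066 + 816 = 3882;  9745 + 3882 = 13627;  25717 + 13627 = 39344
816 + 96 = 912;  3882 + 912 = 4794;  13627 + 4794 = 18421;  39344 + 18421 = 57765
912 + 96 = 1008;  4794 + 1008 = 5802;  18421 + 5802 = 24223;  57765 + 24223 = 81988

81988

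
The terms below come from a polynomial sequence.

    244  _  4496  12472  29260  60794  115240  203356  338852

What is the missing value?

1270

Using the last 7 terms:
Δ: 7976  16788  31534  54446  88116  135496
Δ²: 8812  14746  22912  33670  47380
Δ³: 5934  8166  10758  13710
Δ⁴: 2232  2592  2952
Δ⁵: 360  360
Constant fifth difference = 360.
Extend backward: 2232 − 360 = 1872;  5934 − 1872 = 4062;  8812 − 4062 = 4750;  7976 − 4750 = 3226;  4496 − 3226 = 1270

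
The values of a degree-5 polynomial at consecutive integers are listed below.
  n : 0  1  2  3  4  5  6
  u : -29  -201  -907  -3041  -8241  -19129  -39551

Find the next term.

-74817

D1: -172, -706, -2134, -5200, -10888, -20422
D2: -534, -1428, -3066, -5688, -9534
D3: -894, -1638, -2622, -3846
D4: -744, -984, -1224
D5: -240, -240
Fifth differences constant at -240.
-1224 − 240 = -1464;  -3846 − 1464 = -5310;  -9534 − 5310 = -14844;  -20422 − 14844 = -35266;  -39551 − 35266 = -74817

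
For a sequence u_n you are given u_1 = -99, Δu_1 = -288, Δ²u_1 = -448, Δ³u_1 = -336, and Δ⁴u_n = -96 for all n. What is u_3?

Build the table forward from the leading diagonal:
Δ⁴: -96  -96  -96
Δ³: -336  -432  -528
Δ²: -448  -784  -1216
Δ: -288  -736  -1520
u: -99  -387  -1123

-1123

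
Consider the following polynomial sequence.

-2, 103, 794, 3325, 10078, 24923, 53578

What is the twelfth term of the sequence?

D1: 105 , 691 , 2531 , 6753 , 14845 , 28655
D2: 586 , 1840 , 4222 , 8092 , 13810
D3: 1254 , 2382 , 3870 , 5718
D4: 1128 , 1488 , 1848
D5: 360 , 360
The fifth differences are constant (360).
1848 + 360 = 2208;  5718 + 2208 = 7926;  13810 + 7926 = 21736;  28655 + 21736 = 50391;  53578 + 50391 = 103969
2208 + 360 = 2568;  7926 + 2568 = 10494;  21736 + 10494 = 32230;  50391 + 32230 = 82621;  103969 + 82621 = 186590
2568 + 360 = 2928;  10494 + 2928 = 13422;  32230 + 13422 = 45652;  82621 + 45652 = 128273;  186590 + 128273 = 314863
2928 + 360 = 3288;  13422 + 3288 = 16710;  45652 + 16710 = 62362;  128273 + 62362 = 190635;  314863 + 190635 = 505498
3288 + 360 = 3648;  16710 + 3648 = 20358;  62362 + 20358 = 82720;  190635 + 82720 = 273355;  505498 + 273355 = 778853

778853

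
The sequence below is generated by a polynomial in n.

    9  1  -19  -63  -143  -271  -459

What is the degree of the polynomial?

Δ: -8, -20, -44, -80, -128, -188
Δ²: -12, -24, -36, -48, -60
Δ³: -12, -12, -12, -12
The third differences are constant, so the polynomial has degree 3.

3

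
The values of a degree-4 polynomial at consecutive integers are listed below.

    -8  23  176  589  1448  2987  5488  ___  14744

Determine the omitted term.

Using the first 7 terms:
31  153  413  859  1539  2501
122  260  446  680  962
138  186  234  282
48  48  48
Constant fourth difference = 48.
Extend forward: 282 + 48 = 330;  962 + 330 = 1292;  2501 + 1292 = 3793;  5488 + 3793 = 9281

9281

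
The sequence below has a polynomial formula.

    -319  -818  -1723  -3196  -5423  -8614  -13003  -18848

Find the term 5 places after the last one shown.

-80623

First differences: -499, -905, -1473, -2227, -3191, -4389, -5845
Second differences: -406, -568, -754, -964, -1198, -1456
Third differences: -162, -186, -210, -234, -258
Fourth differences: -24, -24, -24, -24
Fourth differences constant at -24.
-258 − 24 = -282;  -1456 − 282 = -1738;  -5845 − 1738 = -7583;  -18848 − 7583 = -26431
-282 − 24 = -306;  -1738 − 306 = -2044;  -7583 − 2044 = -9627;  -26431 − 9627 = -36058
-306 − 24 = -330;  -2044 − 330 = -2374;  -9627 − 2374 = -12001;  -36058 − 12001 = -48059
-330 − 24 = -354;  -2374 − 354 = -2728;  -12001 − 2728 = -14729;  -48059 − 14729 = -62788
-354 − 24 = -378;  -2728 − 378 = -3106;  -14729 − 3106 = -17835;  -62788 − 17835 = -80623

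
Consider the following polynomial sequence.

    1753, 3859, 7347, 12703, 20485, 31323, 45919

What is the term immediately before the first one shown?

First differences: 2106, 3488, 5356, 7782, 10838, 14596
Second differences: 1382, 1868, 2426, 3056, 3758
Third differences: 486, 558, 630, 702
Fourth differences: 72, 72, 72
The fourth differences are constant at 72.
Work back: 486 − 72 = 414;  1382 − 414 = 968;  2106 − 968 = 1138;  1753 − 1138 = 615

615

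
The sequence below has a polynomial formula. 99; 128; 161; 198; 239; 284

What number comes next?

333

29, 33, 37, 41, 45
4, 4, 4, 4
The second differences are constant (4).
45 + 4 = 49;  284 + 49 = 333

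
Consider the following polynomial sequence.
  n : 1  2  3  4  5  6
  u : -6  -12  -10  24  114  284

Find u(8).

960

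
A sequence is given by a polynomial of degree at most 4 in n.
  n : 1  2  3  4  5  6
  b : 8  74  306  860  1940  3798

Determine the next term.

6734

Δ: 66  232  554  1080  1858
Δ²: 166  322  526  778
Δ³: 156  204  252
Δ⁴: 48  48
Constant fourth difference = 48, so extend:
252 + 48 = 300;  778 + 300 = 1078;  1858 + 1078 = 2936;  3798 + 2936 = 6734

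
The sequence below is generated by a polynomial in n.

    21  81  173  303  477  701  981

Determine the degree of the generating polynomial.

60, 92, 130, 174, 224, 280
32, 38, 44, 50, 56
6, 6, 6, 6
The third differences are constant, so the polynomial has degree 3.

3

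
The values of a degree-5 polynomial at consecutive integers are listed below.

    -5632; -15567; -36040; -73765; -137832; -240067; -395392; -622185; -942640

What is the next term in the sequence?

-9935 , -20473 , -37725 , -64067 , -102235 , -155325 , -226793 , -320455
-10538 , -17252 , -26342 , -38168 , -53090 , -71468 , -93662
-6714 , -9090 , -11826 , -14922 , -18378 , -22194
-2376 , -2736 , -3096 , -3456 , -3816
-360 , -360 , -360 , -360
The fifth differences are constant (-360).
-3816 − 360 = -4176;  -22194 − 4176 = -26370;  -93662 − 26370 = -120032;  -320455 − 120032 = -440487;  -942640 − 440487 = -1383127

-1383127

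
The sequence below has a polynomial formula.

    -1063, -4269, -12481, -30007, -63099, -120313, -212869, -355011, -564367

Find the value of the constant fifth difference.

-360

D1: -3206, -8212, -17526, -33092, -57214, -92556, -142142, -209356
D2: -5006, -9314, -15566, -24122, -35342, -49586, -67214
D3: -4308, -6252, -8556, -11220, -14244, -17628
D4: -1944, -2304, -2664, -3024, -3384
D5: -360, -360, -360, -360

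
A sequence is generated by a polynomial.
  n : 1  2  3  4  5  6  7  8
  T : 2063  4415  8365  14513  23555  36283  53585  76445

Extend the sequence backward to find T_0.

2352, 3950, 6148, 9042, 12728, 17302, 22860
1598, 2198, 2894, 3686, 4574, 5558
600, 696, 792, 888, 984
96, 96, 96, 96
The fourth differences are constant at 96.
Work back: 600 − 96 = 504;  1598 − 504 = 1094;  2352 − 1094 = 1258;  2063 − 1258 = 805

805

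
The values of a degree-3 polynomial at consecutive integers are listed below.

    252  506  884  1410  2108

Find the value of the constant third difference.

24

Δ: 254, 378, 526, 698
Δ²: 124, 148, 172
Δ³: 24, 24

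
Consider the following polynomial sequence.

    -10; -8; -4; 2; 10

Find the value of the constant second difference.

D1: 2, 4, 6, 8
D2: 2, 2, 2

2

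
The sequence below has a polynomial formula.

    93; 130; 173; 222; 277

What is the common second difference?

D1: 37, 43, 49, 55
D2: 6, 6, 6

6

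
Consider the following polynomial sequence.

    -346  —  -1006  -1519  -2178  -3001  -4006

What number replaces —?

-621

Using the last 5 terms:
-513, -659, -823, -1005
-146, -164, -182
-18, -18
Constant third difference = -18.
Extend backward: -146 + 18 = -128;  -513 + 128 = -385;  -1006 + 385 = -621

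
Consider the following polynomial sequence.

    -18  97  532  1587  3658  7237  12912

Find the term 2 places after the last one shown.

115, 435, 1055, 2071, 3579, 5675
320, 620, 1016, 1508, 2096
300, 396, 492, 588
96, 96, 96
Constant fourth difference = 96, so extend:
588 + 96 = 684;  2096 + 684 = 2780;  5675 + 2780 = 8455;  12912 + 8455 = 21367
684 + 96 = 780;  2780 + 780 = 3560;  8455 + 3560 = 12015;  21367 + 12015 = 33382

33382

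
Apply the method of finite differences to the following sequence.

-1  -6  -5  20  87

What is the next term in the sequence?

214

D1: -5, 1, 25, 67
D2: 6, 24, 42
D3: 18, 18
The third differences are constant (18).
42 + 18 = 60;  67 + 60 = 127;  87 + 127 = 214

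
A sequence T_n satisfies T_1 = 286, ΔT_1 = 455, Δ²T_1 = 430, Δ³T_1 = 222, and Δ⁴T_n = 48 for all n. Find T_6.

9321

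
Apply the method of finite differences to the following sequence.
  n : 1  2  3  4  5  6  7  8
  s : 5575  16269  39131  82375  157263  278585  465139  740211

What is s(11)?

2406795

D1: 10694 , 22862 , 43244 , 74888 , 121322 , 186554 , 275072
D2: 12168 , 20382 , 31644 , 46434 , 65232 , 88518
D3: 8214 , 11262 , 14790 , 18798 , 23286
D4: 3048 , 3528 , 4008 , 4488
D5: 480 , 480 , 480
Fifth differences constant at 480.
4488 + 480 = 4968;  23286 + 4968 = 28254;  88518 + 28254 = 116772;  275072 + 116772 = 391844;  740211 + 391844 = 1132055
4968 + 480 = 5448;  28254 + 5448 = 33702;  116772 + 33702 = 150474;  391844 + 150474 = 542318;  1132055 + 542318 = 1674373
5448 + 480 = 5928;  33702 + 5928 = 39630;  150474 + 39630 = 190104;  542318 + 190104 = 732422;  1674373 + 732422 = 2406795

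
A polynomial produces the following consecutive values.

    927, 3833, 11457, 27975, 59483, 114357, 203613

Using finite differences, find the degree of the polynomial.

First differences: 2906, 7624, 16518, 31508, 54874, 89256
Second differences: 4718, 8894, 14990, 23366, 34382
Third differences: 4176, 6096, 8376, 11016
Fourth differences: 1920, 2280, 2640
Fifth differences: 360, 360
The fifth differences are constant, so the polynomial has degree 5.

5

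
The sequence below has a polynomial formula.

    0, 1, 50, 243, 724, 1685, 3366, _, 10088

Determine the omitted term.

Using the first 7 terms:
Δ: 1, 49, 193, 481, 961, 1681
Δ²: 48, 144, 288, 480, 720
Δ³: 96, 144, 192, 240
Δ⁴: 48, 48, 48
Constant fourth difference = 48.
Extend forward: 240 + 48 = 288;  720 + 288 = 1008;  1681 + 1008 = 2689;  3366 + 2689 = 6055

6055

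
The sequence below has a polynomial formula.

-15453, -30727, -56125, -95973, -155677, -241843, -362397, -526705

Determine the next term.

-745693

-15274 , -25398 , -39848 , -59704 , -86166 , -120554 , -164308
-10124 , -14450 , -19856 , -26462 , -34388 , -43754
-4326 , -5406 , -6606 , -7926 , -9366
-1080 , -1200 , -1320 , -1440
-120 , -120 , -120
The fifth differences are constant (-120).
-1440 − 120 = -1560;  -9366 − 1560 = -10926;  -43754 − 10926 = -54680;  -164308 − 54680 = -218988;  -526705 − 218988 = -745693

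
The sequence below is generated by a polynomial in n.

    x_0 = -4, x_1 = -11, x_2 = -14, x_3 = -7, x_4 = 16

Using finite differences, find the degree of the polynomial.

3

D1: -7, -3, 7, 23
D2: 4, 10, 16
D3: 6, 6
The third differences are constant, so the polynomial has degree 3.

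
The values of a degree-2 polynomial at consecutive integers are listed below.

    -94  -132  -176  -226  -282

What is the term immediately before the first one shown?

-62

D1: -38  -44  -50  -56
D2: -6  -6  -6
The second differences are constant at -6.
Work back: -38 + 6 = -32;  -94 + 32 = -62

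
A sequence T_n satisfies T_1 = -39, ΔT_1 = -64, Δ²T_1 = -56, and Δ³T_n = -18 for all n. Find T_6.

-1099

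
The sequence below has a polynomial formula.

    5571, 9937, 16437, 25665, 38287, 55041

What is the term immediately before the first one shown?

D1: 4366  6500  9228  12622  16754
D2: 2134  2728  3394  4132
D3: 594  666  738
D4: 72  72
The fourth differences are constant at 72.
Work back: 594 − 72 = 522;  2134 − 522 = 1612;  4366 − 1612 = 2754;  5571 − 2754 = 2817

2817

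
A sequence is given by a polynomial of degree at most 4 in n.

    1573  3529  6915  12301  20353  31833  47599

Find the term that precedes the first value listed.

573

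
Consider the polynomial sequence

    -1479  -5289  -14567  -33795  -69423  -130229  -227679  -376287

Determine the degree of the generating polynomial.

First differences: -3810, -9278, -19228, -35628, -60806, -97450, -148608
Second differences: -5468, -9950, -16400, -25178, -36644, -51158
Third differences: -4482, -6450, -8778, -11466, -14514
Fourth differences: -1968, -2328, -2688, -3048
Fifth differences: -360, -360, -360
The fifth differences are constant, so the polynomial has degree 5.

5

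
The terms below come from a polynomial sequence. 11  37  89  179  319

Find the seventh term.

D1: 26  52  90  140
D2: 26  38  50
D3: 12  12
The third differences are constant (12).
50 + 12 = 62;  140 + 62 = 202;  319 + 202 = 521
62 + 12 = 74;  202 + 74 = 276;  521 + 276 = 797

797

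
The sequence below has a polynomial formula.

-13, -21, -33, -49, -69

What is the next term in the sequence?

First differences: -8, -12, -16, -20
Second differences: -4, -4, -4
The second differences are constant (-4).
-20 − 4 = -24;  -69 − 24 = -93

-93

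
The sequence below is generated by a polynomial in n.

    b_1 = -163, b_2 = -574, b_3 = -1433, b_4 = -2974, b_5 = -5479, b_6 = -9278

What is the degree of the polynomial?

-411, -859, -1541, -2505, -3799
-448, -682, -964, -1294
-234, -282, -330
-48, -48
The fourth differences are constant, so the polynomial has degree 4.

4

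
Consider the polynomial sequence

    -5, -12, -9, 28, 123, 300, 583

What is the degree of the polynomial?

Δ: -7, 3, 37, 95, 177, 283
Δ²: 10, 34, 58, 82, 106
Δ³: 24, 24, 24, 24
The third differences are constant, so the polynomial has degree 3.

3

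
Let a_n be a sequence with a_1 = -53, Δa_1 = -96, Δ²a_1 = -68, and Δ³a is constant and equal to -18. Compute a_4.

Build the table forward from the leading diagonal:
Δ³: -18  -18  -18  -18
Δ²: -68  -86  -104  -122
Δ: -96  -164  -250  -354
a: -53  -149  -313  -563

-563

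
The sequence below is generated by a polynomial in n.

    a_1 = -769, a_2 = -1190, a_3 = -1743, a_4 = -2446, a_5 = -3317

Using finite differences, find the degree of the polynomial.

-421, -553, -703, -871
-132, -150, -168
-18, -18
The third differences are constant, so the polynomial has degree 3.

3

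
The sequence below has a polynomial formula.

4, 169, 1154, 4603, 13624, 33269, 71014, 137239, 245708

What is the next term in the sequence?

414049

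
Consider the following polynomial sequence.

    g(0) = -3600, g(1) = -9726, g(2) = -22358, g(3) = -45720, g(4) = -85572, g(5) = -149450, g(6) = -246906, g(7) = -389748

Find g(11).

-1743536

-6126, -12632, -23362, -39852, -63878, -97456, -142842
-6506, -10730, -16490, -24026, -33578, -45386
-4224, -5760, -7536, -9552, -11808
-1536, -1776, -2016, -2256
-240, -240, -240
Fifth differences constant at -240.
-2256 − 240 = -2496;  -11808 − 2496 = -14304;  -45386 − 14304 = -59690;  -142842 − 59690 = -202532;  -389748 − 202532 = -592280
-2496 − 240 = -2736;  -14304 − 2736 = -17040;  -59690 − 17040 = -76730;  -202532 − 76730 = -279262;  -592280 − 279262 = -871542
-2736 − 240 = -2976;  -17040 − 2976 = -20016;  -76730 − 20016 = -96746;  -279262 − 96746 = -376008;  -871542 − 376008 = -1247550
-2976 − 240 = -3216;  -20016 − 3216 = -23232;  -96746 − 23232 = -119978;  -376008 − 119978 = -495986;  -1247550 − 495986 = -1743536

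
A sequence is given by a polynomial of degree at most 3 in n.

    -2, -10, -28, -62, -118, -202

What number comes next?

First differences: -8 , -18 , -34 , -56 , -84
Second differences: -10 , -16 , -22 , -28
Third differences: -6 , -6 , -6
Third differences constant at -6.
-28 − 6 = -34;  -84 − 34 = -118;  -202 − 118 = -320

-320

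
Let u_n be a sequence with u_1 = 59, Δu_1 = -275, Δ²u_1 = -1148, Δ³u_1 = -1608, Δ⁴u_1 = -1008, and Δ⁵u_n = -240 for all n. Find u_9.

-208333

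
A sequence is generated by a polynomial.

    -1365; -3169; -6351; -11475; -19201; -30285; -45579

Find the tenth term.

-126681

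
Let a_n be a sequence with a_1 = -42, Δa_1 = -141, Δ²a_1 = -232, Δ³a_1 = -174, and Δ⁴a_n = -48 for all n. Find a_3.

Build the table forward from the leading diagonal:
Δ⁴: -48  -48  -48
Δ³: -174  -222  -270
Δ²: -232  -406  -628
Δ: -141  -373  -779
a: -42  -183  -556

-556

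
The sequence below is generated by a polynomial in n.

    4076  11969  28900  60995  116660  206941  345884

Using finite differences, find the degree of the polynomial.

5

D1: 7893, 16931, 32095, 55665, 90281, 138943
D2: 9038, 15164, 23570, 34616, 48662
D3: 6126, 8406, 11046, 14046
D4: 2280, 2640, 3000
D5: 360, 360
The fifth differences are constant, so the polynomial has degree 5.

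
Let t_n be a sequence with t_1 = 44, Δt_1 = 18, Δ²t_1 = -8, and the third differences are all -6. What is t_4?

Build the table forward from the leading diagonal:
Third differences: -6, -6, -6, -6
Second differences: -8, -14, -20, -26
First differences: 18, 10, -4, -24
t: 44, 62, 72, 68

68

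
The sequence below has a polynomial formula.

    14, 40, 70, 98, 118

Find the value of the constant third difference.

First differences: 26, 30, 28, 20
Second differences: 4, -2, -8
Third differences: -6, -6

-6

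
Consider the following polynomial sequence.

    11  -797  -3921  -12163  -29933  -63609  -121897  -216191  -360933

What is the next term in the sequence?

Δ: -808  -3124  -8242  -17770  -33676  -58288  -94294  -144742
Δ²: -2316  -5118  -9528  -15906  -24612  -36006  -50448
Δ³: -2802  -4410  -6378  -8706  -11394  -14442
Δ⁴: -1608  -1968  -2328  -2688  -3048
Δ⁵: -360  -360  -360  -360
The fifth differences are constant (-360).
-3048 − 360 = -3408;  -14442 − 3408 = -17850;  -50448 − 17850 = -68298;  -144742 − 68298 = -213040;  -360933 − 213040 = -573973

-573973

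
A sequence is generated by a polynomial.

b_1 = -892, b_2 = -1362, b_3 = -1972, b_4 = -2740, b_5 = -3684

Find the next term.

-4822

First differences: -470 , -610 , -768 , -944
Second differences: -140 , -158 , -176
Third differences: -18 , -18
Constant third difference = -18, so extend:
-176 − 18 = -194;  -944 − 194 = -1138;  -3684 − 1138 = -4822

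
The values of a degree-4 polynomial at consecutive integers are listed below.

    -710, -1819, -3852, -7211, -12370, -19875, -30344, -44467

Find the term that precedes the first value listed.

Δ: -1109, -2033, -3359, -5159, -7505, -10469, -14123
Δ²: -924, -1326, -1800, -2346, -2964, -3654
Δ³: -402, -474, -546, -618, -690
Δ⁴: -72, -72, -72, -72
The fourth differences are constant at -72.
Work back: -402 + 72 = -330;  -924 + 330 = -594;  -1109 + 594 = -515;  -710 + 515 = -195

-195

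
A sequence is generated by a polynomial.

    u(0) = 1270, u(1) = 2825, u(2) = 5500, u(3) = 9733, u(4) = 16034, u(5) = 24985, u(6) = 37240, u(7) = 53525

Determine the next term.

First differences: 1555, 2675, 4233, 6301, 8951, 12255, 16285
Second differences: 1120, 1558, 2068, 2650, 3304, 4030
Third differences: 438, 510, 582, 654, 726
Fourth differences: 72, 72, 72, 72
The fourth differences are constant (72).
726 + 72 = 798;  4030 + 798 = 4828;  16285 + 4828 = 21113;  53525 + 21113 = 74638

74638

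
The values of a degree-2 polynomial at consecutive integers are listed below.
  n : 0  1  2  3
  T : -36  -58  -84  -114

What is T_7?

-274

D1: -22  -26  -30
D2: -4  -4
The second differences are constant (-4).
-30 − 4 = -34;  -114 − 34 = -148
-34 − 4 = -38;  -148 − 38 = -186
-38 − 4 = -42;  -186 − 42 = -228
-42 − 4 = -46;  -228 − 46 = -274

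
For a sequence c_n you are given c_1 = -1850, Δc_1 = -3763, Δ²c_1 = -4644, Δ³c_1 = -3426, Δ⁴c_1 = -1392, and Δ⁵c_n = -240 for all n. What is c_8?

-299385

Build the table forward from the leading diagonal:
D5: -240, -240, -240, -240, -240, -240, -240, -240
D4: -1392, -1632, -1872, -2112, -2352, -2592, -2832, -3072
D3: -3426, -4818, -6450, -8322, -10434, -12786, -15378, -18210
D2: -4644, -8070, -12888, -19338, -27660, -38094, -50880, -66258
D1: -3763, -8407, -16477, -29365, -48703, -76363, -114457, -165337
c: -1850, -5613, -14020, -30497, -59862, -108565, -184928, -299385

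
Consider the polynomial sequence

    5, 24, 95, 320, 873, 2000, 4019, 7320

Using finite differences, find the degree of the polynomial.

4

19, 71, 225, 553, 1127, 2019, 3301
52, 154, 328, 574, 892, 1282
102, 174, 246, 318, 390
72, 72, 72, 72
The fourth differences are constant, so the polynomial has degree 4.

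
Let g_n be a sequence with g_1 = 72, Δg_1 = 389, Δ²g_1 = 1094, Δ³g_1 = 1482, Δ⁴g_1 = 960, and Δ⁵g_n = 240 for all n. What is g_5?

Build the table forward from the leading diagonal:
Fifth differences: 240, 240, 240, 240, 240
Fourth differences: 960, 1200, 1440, 1680, 1920
Third differences: 1482, 2442, 3642, 5082, 6762
Second differences: 1094, 2576, 5018, 8660, 13742
First differences: 389, 1483, 4059, 9077, 17737
g: 72, 461, 1944, 6003, 15080

15080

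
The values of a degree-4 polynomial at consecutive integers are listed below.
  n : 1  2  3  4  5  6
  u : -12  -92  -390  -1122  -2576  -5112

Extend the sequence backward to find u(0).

-6

Δ: -80, -298, -732, -1454, -2536
Δ²: -218, -434, -722, -1082
Δ³: -216, -288, -360
Δ⁴: -72, -72
The fourth differences are constant at -72.
Work back: -216 + 72 = -144;  -218 + 144 = -74;  -80 + 74 = -6;  -12 + 6 = -6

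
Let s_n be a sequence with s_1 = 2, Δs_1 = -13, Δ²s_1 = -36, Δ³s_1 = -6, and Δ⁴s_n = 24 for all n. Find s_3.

-60

Build the table forward from the leading diagonal:
Δ⁴: 24  24  24
Δ³: -6  18  42
Δ²: -36  -42  -24
Δ: -13  -49  -91
s: 2  -11  -60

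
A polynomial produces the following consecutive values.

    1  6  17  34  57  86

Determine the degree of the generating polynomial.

5, 11, 17, 23, 29
6, 6, 6, 6
The second differences are constant, so the polynomial has degree 2.

2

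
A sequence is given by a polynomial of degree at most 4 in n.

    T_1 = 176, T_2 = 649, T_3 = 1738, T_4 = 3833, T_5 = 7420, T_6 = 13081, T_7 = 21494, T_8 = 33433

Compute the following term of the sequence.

D1: 473  1089  2095  3587  5661  8413  11939
D2: 616  1006  1492  2074  2752  3526
D3: 390  486  582  678  774
D4: 96  96  96  96
The fourth differences are constant (96).
774 + 96 = 870;  3526 + 870 = 4396;  11939 + 4396 = 16335;  33433 + 16335 = 49768

49768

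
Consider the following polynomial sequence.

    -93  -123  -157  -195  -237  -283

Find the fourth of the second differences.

-4

Δ: -30, -34, -38, -42, -46
Δ²: -4, -4, -4, -4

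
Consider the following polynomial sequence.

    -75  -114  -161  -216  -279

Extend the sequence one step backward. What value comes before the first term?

-39  -47  -55  -63
-8  -8  -8
The second differences are constant at -8.
Work back: -39 + 8 = -31;  -75 + 31 = -44

-44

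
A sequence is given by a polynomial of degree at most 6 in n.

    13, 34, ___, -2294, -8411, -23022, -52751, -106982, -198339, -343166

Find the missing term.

-327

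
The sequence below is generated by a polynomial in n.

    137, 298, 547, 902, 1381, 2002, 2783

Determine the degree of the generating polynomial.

3

161, 249, 355, 479, 621, 781
88, 106, 124, 142, 160
18, 18, 18, 18
The third differences are constant, so the polynomial has degree 3.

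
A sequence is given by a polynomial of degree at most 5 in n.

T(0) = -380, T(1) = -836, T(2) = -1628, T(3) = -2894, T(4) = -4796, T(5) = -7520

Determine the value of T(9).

-31196

Δ: -456, -792, -1266, -1902, -2724
Δ²: -336, -474, -636, -822
Δ³: -138, -162, -186
Δ⁴: -24, -24
Fourth differences constant at -24.
-186 − 24 = -210;  -822 − 210 = -1032;  -2724 − 1032 = -3756;  -7520 − 3756 = -11276
-210 − 24 = -234;  -1032 − 234 = -1266;  -3756 − 1266 = -5022;  -11276 − 5022 = -16298
-234 − 24 = -258;  -1266 − 258 = -1524;  -5022 − 1524 = -6546;  -16298 − 6546 = -22844
-258 − 24 = -282;  -1524 − 282 = -1806;  -6546 − 1806 = -8352;  -22844 − 8352 = -31196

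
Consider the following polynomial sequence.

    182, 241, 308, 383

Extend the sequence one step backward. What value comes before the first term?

Δ: 59  67  75
Δ²: 8  8
The second differences are constant at 8.
Work back: 59 − 8 = 51;  182 − 51 = 131

131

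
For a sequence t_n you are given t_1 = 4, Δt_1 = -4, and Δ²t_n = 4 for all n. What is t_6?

24

Build the table forward from the leading diagonal:
Second differences: 4, 4, 4, 4, 4, 4
First differences: -4, 0, 4, 8, 12, 16
t: 4, 0, 0, 4, 12, 24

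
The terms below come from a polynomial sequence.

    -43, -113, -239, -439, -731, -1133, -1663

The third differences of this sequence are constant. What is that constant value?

-18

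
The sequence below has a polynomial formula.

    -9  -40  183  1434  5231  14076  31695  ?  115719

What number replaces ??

63278

Using the first 7 terms:
D1: -31, 223, 1251, 3797, 8845, 17619
D2: 254, 1028, 2546, 5048, 8774
D3: 774, 1518, 2502, 3726
D4: 744, 984, 1224
D5: 240, 240
Constant fifth difference = 240.
Extend forward: 1224 + 240 = 1464;  3726 + 1464 = 5190;  8774 + 5190 = 13964;  17619 + 13964 = 31583;  31695 + 31583 = 63278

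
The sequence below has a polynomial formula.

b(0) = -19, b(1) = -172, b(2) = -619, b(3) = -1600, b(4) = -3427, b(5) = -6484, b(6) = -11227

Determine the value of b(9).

First differences: -153, -447, -981, -1827, -3057, -4743
Second differences: -294, -534, -846, -1230, -1686
Third differences: -240, -312, -384, -456
Fourth differences: -72, -72, -72
Constant fourth difference = -72, so extend:
-456 − 72 = -528;  -1686 − 528 = -2214;  -4743 − 2214 = -6957;  -11227 − 6957 = -18184
-528 − 72 = -600;  -2214 − 600 = -2814;  -6957 − 2814 = -9771;  -18184 − 9771 = -27955
-600 − 72 = -672;  -2814 − 672 = -3486;  -9771 − 3486 = -13257;  -27955 − 13257 = -41212

-41212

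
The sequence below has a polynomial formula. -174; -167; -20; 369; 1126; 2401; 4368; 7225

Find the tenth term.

16521

Δ: 7, 147, 389, 757, 1275, 1967, 2857
Δ²: 140, 242, 368, 518, 692, 890
Δ³: 102, 126, 150, 174, 198
Δ⁴: 24, 24, 24, 24
Constant fourth difference = 24, so extend:
198 + 24 = 222;  890 + 222 = 1112;  2857 + 1112 = 3969;  7225 + 3969 = 11194
222 + 24 = 246;  1112 + 246 = 1358;  3969 + 1358 = 5327;  11194 + 5327 = 16521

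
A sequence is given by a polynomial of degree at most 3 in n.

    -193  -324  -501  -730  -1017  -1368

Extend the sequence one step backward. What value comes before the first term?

First differences: -131  -177  -229  -287  -351
Second differences: -46  -52  -58  -64
Third differences: -6  -6  -6
The third differences are constant at -6.
Work back: -46 + 6 = -40;  -131 + 40 = -91;  -193 + 91 = -102

-102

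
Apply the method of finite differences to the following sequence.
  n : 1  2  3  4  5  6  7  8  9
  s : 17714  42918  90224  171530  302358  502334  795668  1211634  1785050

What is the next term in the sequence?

2556758

25204 , 47306 , 81306 , 130828 , 199976 , 293334 , 415966 , 573416
22102 , 34000 , 49522 , 69148 , 93358 , 122632 , 157450
11898 , 15522 , 19626 , 24210 , 29274 , 34818
3624 , 4104 , 4584 , 5064 , 5544
480 , 480 , 480 , 480
The fifth differences are constant (480).
5544 + 480 = 6024;  34818 + 6024 = 40842;  157450 + 40842 = 198292;  573416 + 198292 = 771708;  1785050 + 771708 = 2556758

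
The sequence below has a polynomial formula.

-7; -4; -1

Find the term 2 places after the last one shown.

5

Δ: 3, 3
Constant first difference = 3, so extend:
-1 + 3 = 2
2 + 3 = 5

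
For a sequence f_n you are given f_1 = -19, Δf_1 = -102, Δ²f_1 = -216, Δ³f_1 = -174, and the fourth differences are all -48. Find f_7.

Build the table forward from the leading diagonal:
Fourth differences: -48, -48, -48, -48, -48, -48, -48
Third differences: -174, -222, -270, -318, -366, -414, -462
Second differences: -216, -390, -612, -882, -1200, -1566, -1980
First differences: -102, -318, -708, -1320, -2202, -3402, -4968
f: -19, -121, -439, -1147, -2467, -4669, -8071

-8071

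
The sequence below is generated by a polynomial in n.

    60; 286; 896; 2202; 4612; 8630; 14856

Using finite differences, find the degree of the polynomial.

4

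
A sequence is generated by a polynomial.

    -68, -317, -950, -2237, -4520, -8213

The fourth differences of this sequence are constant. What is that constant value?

-72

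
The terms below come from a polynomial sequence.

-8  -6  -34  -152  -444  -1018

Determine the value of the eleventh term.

-13578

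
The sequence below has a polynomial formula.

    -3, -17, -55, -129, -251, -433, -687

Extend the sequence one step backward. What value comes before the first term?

-1

-14  -38  -74  -122  -182  -254
-24  -36  -48  -60  -72
-12  -12  -12  -12
The third differences are constant at -12.
Work back: -24 + 12 = -12;  -14 + 12 = -2;  -3 + 2 = -1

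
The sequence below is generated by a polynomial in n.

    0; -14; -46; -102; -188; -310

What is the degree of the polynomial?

3

-14, -32, -56, -86, -122
-18, -24, -30, -36
-6, -6, -6
The third differences are constant, so the polynomial has degree 3.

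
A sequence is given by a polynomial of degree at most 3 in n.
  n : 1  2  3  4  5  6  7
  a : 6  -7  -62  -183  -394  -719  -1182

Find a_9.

Δ: -13, -55, -121, -211, -325, -463
Δ²: -42, -66, -90, -114, -138
Δ³: -24, -24, -24, -24
Third differences constant at -24.
-138 − 24 = -162;  -463 − 162 = -625;  -1182 − 625 = -1807
-162 − 24 = -186;  -625 − 186 = -811;  -1807 − 811 = -2618

-2618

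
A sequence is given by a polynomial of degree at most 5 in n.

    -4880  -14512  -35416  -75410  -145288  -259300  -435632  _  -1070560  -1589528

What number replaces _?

-696886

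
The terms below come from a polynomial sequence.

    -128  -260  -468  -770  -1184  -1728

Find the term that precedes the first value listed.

-54

First differences: -132  -208  -302  -414  -544
Second differences: -76  -94  -112  -130
Third differences: -18  -18  -18
The third differences are constant at -18.
Work back: -76 + 18 = -58;  -132 + 58 = -74;  -128 + 74 = -54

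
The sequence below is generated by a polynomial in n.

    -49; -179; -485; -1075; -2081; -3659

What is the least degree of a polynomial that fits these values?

D1: -130, -306, -590, -1006, -1578
D2: -176, -284, -416, -572
D3: -108, -132, -156
D4: -24, -24
The fourth differences are constant, so the polynomial has degree 4.

4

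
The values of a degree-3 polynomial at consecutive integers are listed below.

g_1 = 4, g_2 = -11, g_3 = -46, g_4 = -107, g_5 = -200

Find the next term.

-331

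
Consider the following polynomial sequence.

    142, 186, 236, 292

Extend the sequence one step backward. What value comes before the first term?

D1: 44, 50, 56
D2: 6, 6
The second differences are constant at 6.
Work back: 44 − 6 = 38;  142 − 38 = 104

104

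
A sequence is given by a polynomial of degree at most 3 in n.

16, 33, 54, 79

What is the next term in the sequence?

108

D1: 17, 21, 25
D2: 4, 4
The second differences are constant (4).
25 + 4 = 29;  79 + 29 = 108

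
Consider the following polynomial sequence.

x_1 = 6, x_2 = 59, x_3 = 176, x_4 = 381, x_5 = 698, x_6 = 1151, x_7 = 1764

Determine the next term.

2561

First differences: 53, 117, 205, 317, 453, 613
Second differences: 64, 88, 112, 136, 160
Third differences: 24, 24, 24, 24
The third differences are constant (24).
160 + 24 = 184;  613 + 184 = 797;  1764 + 797 = 2561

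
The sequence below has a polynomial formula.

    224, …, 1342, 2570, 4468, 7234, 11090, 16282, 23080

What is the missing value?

Using the last 7 terms:
D1: 1228, 1898, 2766, 3856, 5192, 6798
D2: 670, 868, 1090, 1336, 1606
D3: 198, 222, 246, 270
D4: 24, 24, 24
Constant fourth difference = 24.
Extend backward: 198 − 24 = 174;  670 − 174 = 496;  1228 − 496 = 732;  1342 − 732 = 610

610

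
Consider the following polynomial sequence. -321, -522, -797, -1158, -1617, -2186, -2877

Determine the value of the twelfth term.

-8582

Δ: -201, -275, -361, -459, -569, -691
Δ²: -74, -86, -98, -110, -122
Δ³: -12, -12, -12, -12
The third differences are constant (-12).
-122 − 12 = -134;  -691 − 134 = -825;  -2877 − 825 = -3702
-134 − 12 = -146;  -825 − 146 = -971;  -3702 − 971 = -4673
-146 − 12 = -158;  -971 − 158 = -1129;  -4673 − 1129 = -5802
-158 − 12 = -170;  -1129 − 170 = -1299;  -5802 − 1299 = -7101
-170 − 12 = -182;  -1299 − 182 = -1481;  -7101 − 1481 = -8582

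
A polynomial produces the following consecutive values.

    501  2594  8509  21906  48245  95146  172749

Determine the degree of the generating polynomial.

D1: 2093, 5915, 13397, 26339, 46901, 77603
D2: 3822, 7482, 12942, 20562, 30702
D3: 3660, 5460, 7620, 10140
D4: 1800, 2160, 2520
D5: 360, 360
The fifth differences are constant, so the polynomial has degree 5.

5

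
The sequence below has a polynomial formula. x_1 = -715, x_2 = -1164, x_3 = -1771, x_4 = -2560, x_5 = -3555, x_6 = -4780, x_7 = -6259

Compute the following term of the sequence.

Δ: -449, -607, -789, -995, -1225, -1479
Δ²: -158, -182, -206, -230, -254
Δ³: -24, -24, -24, -24
Constant third difference = -24, so extend:
-254 − 24 = -278;  -1479 − 278 = -1757;  -6259 − 1757 = -8016

-8016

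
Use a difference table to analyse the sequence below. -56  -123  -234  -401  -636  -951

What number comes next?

-1358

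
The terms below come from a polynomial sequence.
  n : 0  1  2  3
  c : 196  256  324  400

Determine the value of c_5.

D1: 60  68  76
D2: 8  8
Constant second difference = 8, so extend:
76 + 8 = 84;  400 + 84 = 484
84 + 8 = 92;  484 + 92 = 576

576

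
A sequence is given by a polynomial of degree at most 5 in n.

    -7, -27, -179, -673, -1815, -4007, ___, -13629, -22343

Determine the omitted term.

-7747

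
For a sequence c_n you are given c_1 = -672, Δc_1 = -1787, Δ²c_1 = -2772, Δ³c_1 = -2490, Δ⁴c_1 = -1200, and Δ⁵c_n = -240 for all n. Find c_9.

-329464

Build the table forward from the leading diagonal:
D5: -240, -240, -240, -240, -240, -240, -240, -240, -240
D4: -1200, -1440, -1680, -1920, -2160, -2400, -2640, -2880, -3120
D3: -2490, -3690, -5130, -6810, -8730, -10890, -13290, -15930, -18810
D2: -2772, -5262, -8952, -14082, -20892, -29622, -40512, -53802, -69732
D1: -1787, -4559, -9821, -18773, -32855, -53747, -83369, -123881, -177683
c: -672, -2459, -7018, -16839, -35612, -68467, -122214, -205583, -329464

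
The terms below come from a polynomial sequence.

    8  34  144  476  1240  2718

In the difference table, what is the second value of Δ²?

Δ: 26, 110, 332, 764, 1478
Δ²: 84, 222, 432, 714
Δ³: 138, 210, 282
Δ⁴: 72, 72

222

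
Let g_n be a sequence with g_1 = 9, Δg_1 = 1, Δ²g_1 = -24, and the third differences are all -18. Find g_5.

Build the table forward from the leading diagonal:
Third differences: -18  -18  -18  -18  -18
Second differences: -24  -42  -60  -78  -96
First differences: 1  -23  -65  -125  -203
g: 9  10  -13  -78  -203

-203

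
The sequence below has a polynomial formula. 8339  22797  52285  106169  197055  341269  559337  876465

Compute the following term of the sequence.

First differences: 14458, 29488, 53884, 90886, 144214, 218068, 317128
Second differences: 15030, 24396, 37002, 53328, 73854, 99060
Third differences: 9366, 12606, 16326, 20526, 25206
Fourth differences: 3240, 3720, 4200, 4680
Fifth differences: 480, 480, 480
The fifth differences are constant (480).
4680 + 480 = 5160;  25206 + 5160 = 30366;  99060 + 30366 = 129426;  317128 + 129426 = 446554;  876465 + 446554 = 1323019

1323019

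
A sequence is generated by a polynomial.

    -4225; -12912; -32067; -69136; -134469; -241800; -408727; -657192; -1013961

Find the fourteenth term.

-5757336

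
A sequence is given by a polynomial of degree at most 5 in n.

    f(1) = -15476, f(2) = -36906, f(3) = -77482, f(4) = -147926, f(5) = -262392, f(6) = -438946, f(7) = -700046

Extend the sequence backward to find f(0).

-21430, -40576, -70444, -114466, -176554, -261100
-19146, -29868, -44022, -62088, -84546
-10722, -14154, -18066, -22458
-3432, -3912, -4392
-480, -480
The fifth differences are constant at -480.
Work back: -3432 + 480 = -2952;  -10722 + 2952 = -7770;  -19146 + 7770 = -11376;  -21430 + 11376 = -10054;  -15476 + 10054 = -5422

-5422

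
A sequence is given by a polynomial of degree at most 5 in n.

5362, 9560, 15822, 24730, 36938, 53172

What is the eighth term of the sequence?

100982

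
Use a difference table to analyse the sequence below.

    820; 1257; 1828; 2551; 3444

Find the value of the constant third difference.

18

D1: 437, 571, 723, 893
D2: 134, 152, 170
D3: 18, 18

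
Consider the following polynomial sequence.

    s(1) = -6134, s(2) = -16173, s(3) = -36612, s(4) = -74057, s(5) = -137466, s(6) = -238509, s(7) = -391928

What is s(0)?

-1881

D1: -10039  -20439  -37445  -63409  -101043  -153419
D2: -10400  -17006  -25964  -37634  -52376
D3: -6606  -8958  -11670  -14742
D4: -2352  -2712  -3072
D5: -360  -360
The fifth differences are constant at -360.
Work back: -2352 + 360 = -1992;  -6606 + 1992 = -4614;  -10400 + 4614 = -5786;  -10039 + 5786 = -4253;  -6134 + 4253 = -1881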